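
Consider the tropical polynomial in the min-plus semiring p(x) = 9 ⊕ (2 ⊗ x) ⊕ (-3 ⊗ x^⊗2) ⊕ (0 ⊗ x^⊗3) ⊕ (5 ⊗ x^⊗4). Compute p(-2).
p(-2) = -7

A tropical monomial a ⊗ x^⊗i evaluates to a + i · x. Evaluating each term at x = -2:
  Term 0 contributes 9 + 0 · -2 = 9
  Term 1 contributes 2 + 1 · -2 = 0
  Term 2 contributes -3 + 2 · -2 = -7
  Term 3 contributes 0 + 3 · -2 = -6
  Term 4 contributes 5 + 4 · -2 = -3
p(-2) = ⊕ of these = min[9, 0, -7, -6, -3] = -7.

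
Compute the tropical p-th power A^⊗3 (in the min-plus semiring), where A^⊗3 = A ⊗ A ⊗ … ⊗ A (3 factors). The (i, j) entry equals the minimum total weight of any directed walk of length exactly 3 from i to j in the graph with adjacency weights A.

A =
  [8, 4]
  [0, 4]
A^⊗3 =
  [8, 8]
  [4, 8]

Each entry (A^⊗3)_ij equals the minimum over all length-3 walks i = v_0 → v_1 → … → v_3 = j of Σ_t A[v_t][v_{t+1}]. For example, for (i, j) = (0, 1) we minimise over 4 possible intermediate vertex sequences; the minimum is 8, attained along the walk 0 → 1 → 0 → 1.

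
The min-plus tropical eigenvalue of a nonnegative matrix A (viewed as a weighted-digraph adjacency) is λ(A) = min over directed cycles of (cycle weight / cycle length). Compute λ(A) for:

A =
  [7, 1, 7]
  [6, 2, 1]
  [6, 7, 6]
λ(A) = 2

Enumerate directed cycles and compute their means (weight / length). Sample:
  cycle 0 → 0: weight = 7, length = 1, mean = 7/1 ≈ 7.000
  cycle 1 → 1: weight = 2, length = 1, mean = 2/1 ≈ 2.000
  cycle 2 → 2: weight = 6, length = 1, mean = 6/1 ≈ 6.000
  cycle 0 → 1 → 0: weight = 7, length = 2, mean = 7/2 ≈ 3.500
  cycle 0 → 2 → 0: weight = 13, length = 2, mean = 13/2 ≈ 6.500
  cycle 1 → 0 → 1: weight = 7, length = 2, mean = 7/2 ≈ 3.500
Minimum mean = 2.000, attained e.g. along the cycle 1 → 1 with weight 2 and length 1. So λ(A) = 2/1 = 2.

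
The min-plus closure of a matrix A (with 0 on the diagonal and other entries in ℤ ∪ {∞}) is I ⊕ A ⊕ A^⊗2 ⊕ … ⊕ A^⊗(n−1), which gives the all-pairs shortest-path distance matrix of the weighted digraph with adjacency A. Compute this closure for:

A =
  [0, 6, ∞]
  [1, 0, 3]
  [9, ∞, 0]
Closure =
  [0, 6, 9]
  [1, 0, 3]
  [9, 15, 0]

This is the Floyd-Warshall all-pairs shortest-path computation. For each intermediate vertex k = 0, 1, …, 2, update dist[i][j] ← min(dist[i][j], dist[i][k] + dist[k][j]). The final matrix gives, for each (i, j), the minimum total weight of any directed path from i to j (possibly empty when i = j).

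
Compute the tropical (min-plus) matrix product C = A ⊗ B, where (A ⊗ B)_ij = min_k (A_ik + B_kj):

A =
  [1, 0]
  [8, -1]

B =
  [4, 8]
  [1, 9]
A ⊗ B =
  [1, 9]
  [0, 8]

Apply the min-plus product entry-by-entry:
  C[0][0] = min over k of (A[0][0] + B[0][0] = 1 + 4 = 5, A[0][1] + B[1][0] = 0 + 1 = 1) = 1 (attained at k = 1)
  C[0][1] = min over k of (A[0][0] + B[0][1] = 1 + 8 = 9, A[0][1] + B[1][1] = 0 + 9 = 9) = 9 (attained at k = 0)
  C[1][0] = min over k of (A[1][0] + B[0][0] = 8 + 4 = 12, A[1][1] + B[1][0] = -1 + 1 = 0) = 0 (attained at k = 1)
  C[1][1] = min over k of (A[1][0] + B[0][1] = 8 + 8 = 16, A[1][1] + B[1][1] = -1 + 9 = 8) = 8 (attained at k = 1)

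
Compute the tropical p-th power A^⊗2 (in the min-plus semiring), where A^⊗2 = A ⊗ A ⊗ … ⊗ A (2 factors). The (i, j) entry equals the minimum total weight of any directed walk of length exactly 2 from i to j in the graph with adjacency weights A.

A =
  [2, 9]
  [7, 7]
A^⊗2 =
  [4, 11]
  [9, 14]

Each entry (A^⊗2)_ij equals the minimum over all length-2 walks i = v_0 → v_1 → … → v_2 = j of Σ_t A[v_t][v_{t+1}]. For example, for (i, j) = (0, 1) we minimise over 2 possible intermediate vertex sequences; the minimum is 11, attained along the walk 0 → 0 → 1.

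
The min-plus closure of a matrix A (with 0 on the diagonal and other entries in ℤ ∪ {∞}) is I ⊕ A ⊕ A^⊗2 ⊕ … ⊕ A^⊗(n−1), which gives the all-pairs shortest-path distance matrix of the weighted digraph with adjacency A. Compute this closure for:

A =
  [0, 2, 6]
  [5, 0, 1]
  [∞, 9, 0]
Closure =
  [0, 2, 3]
  [5, 0, 1]
  [14, 9, 0]

This is the Floyd-Warshall all-pairs shortest-path computation. For each intermediate vertex k = 0, 1, …, 2, update dist[i][j] ← min(dist[i][j], dist[i][k] + dist[k][j]). The final matrix gives, for each (i, j), the minimum total weight of any directed path from i to j (possibly empty when i = j).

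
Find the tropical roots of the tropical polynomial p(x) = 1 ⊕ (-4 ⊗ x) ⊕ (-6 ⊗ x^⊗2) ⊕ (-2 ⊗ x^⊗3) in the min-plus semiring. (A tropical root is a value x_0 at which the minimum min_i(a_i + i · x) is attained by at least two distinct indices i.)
Roots: {-4, 2, 5}

Each tropical root is a break point of the lower envelope of the lines y = a_i + i · x (there are 4 lines, with slopes 0, 1, ..., 3). Only the lines that attain the minimum somewhere contribute to roots; other lines are dominated. Here the surviving (envelope) indices are i = 3, i = 2, i = 1, i = 0.
Intersections between consecutive envelope lines give the roots: for adjacent envelope indices i < j the intersection is x = (a_i − a_j) / (j − i). Reading off the sorted break points: {-4, 2, 5}.
Verification: at each break x_0, at least two indices attain the minimum of min_i(a_i + i · x_0).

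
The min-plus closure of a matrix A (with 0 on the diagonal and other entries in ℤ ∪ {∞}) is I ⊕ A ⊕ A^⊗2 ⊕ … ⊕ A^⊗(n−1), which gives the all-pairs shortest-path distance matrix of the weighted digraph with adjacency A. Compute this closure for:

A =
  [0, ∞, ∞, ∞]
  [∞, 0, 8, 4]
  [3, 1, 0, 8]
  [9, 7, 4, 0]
Closure =
  [0, ∞, ∞, ∞]
  [11, 0, 8, 4]
  [3, 1, 0, 5]
  [7, 5, 4, 0]

This is the Floyd-Warshall all-pairs shortest-path computation. For each intermediate vertex k = 0, 1, …, 3, update dist[i][j] ← min(dist[i][j], dist[i][k] + dist[k][j]). The final matrix gives, for each (i, j), the minimum total weight of any directed path from i to j (possibly empty when i = j).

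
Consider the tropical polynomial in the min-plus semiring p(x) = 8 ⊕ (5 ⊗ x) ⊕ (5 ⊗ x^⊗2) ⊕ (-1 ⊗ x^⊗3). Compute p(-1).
p(-1) = -4

A tropical monomial a ⊗ x^⊗i evaluates to a + i · x. Evaluating each term at x = -1:
  Term 0 contributes 8 + 0 · -1 = 8
  Term 1 contributes 5 + 1 · -1 = 4
  Term 2 contributes 5 + 2 · -1 = 3
  Term 3 contributes -1 + 3 · -1 = -4
p(-1) = ⊕ of these = min[8, 4, 3, -4] = -4.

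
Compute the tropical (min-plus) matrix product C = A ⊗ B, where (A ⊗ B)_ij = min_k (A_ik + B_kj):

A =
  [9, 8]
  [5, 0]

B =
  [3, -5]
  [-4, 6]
A ⊗ B =
  [4, 4]
  [-4, 0]

Apply the min-plus product entry-by-entry:
  C[0][0] = min over k of (A[0][0] + B[0][0] = 9 + 3 = 12, A[0][1] + B[1][0] = 8 + -4 = 4) = 4 (attained at k = 1)
  C[0][1] = min over k of (A[0][0] + B[0][1] = 9 + -5 = 4, A[0][1] + B[1][1] = 8 + 6 = 14) = 4 (attained at k = 0)
  C[1][0] = min over k of (A[1][0] + B[0][0] = 5 + 3 = 8, A[1][1] + B[1][0] = 0 + -4 = -4) = -4 (attained at k = 1)
  C[1][1] = min over k of (A[1][0] + B[0][1] = 5 + -5 = 0, A[1][1] + B[1][1] = 0 + 6 = 6) = 0 (attained at k = 0)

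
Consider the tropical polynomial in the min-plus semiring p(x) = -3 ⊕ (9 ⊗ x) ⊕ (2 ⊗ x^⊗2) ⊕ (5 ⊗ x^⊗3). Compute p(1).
p(1) = -3

A tropical monomial a ⊗ x^⊗i evaluates to a + i · x. Evaluating each term at x = 1:
  Term 0 contributes -3 + 0 · 1 = -3
  Term 1 contributes 9 + 1 · 1 = 10
  Term 2 contributes 2 + 2 · 1 = 4
  Term 3 contributes 5 + 3 · 1 = 8
p(1) = ⊕ of these = min[-3, 10, 4, 8] = -3.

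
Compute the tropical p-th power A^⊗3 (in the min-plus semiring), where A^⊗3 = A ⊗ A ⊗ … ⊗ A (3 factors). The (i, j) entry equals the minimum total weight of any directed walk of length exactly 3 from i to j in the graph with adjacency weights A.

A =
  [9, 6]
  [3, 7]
A^⊗3 =
  [16, 15]
  [12, 16]

Each entry (A^⊗3)_ij equals the minimum over all length-3 walks i = v_0 → v_1 → … → v_3 = j of Σ_t A[v_t][v_{t+1}]. For example, for (i, j) = (0, 1) we minimise over 4 possible intermediate vertex sequences; the minimum is 15, attained along the walk 0 → 1 → 0 → 1.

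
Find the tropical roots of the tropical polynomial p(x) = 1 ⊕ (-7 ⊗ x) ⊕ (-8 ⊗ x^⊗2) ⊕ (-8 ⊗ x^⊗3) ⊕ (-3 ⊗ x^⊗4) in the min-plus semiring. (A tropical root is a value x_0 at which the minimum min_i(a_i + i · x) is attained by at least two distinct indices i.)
Roots: {-5, 0, 1, 8}

Each tropical root is a break point of the lower envelope of the lines y = a_i + i · x (there are 5 lines, with slopes 0, 1, ..., 4). Only the lines that attain the minimum somewhere contribute to roots; other lines are dominated. Here the surviving (envelope) indices are i = 4, i = 3, i = 2, i = 1, i = 0.
Intersections between consecutive envelope lines give the roots: for adjacent envelope indices i < j the intersection is x = (a_i − a_j) / (j − i). Reading off the sorted break points: {-5, 0, 1, 8}.
Verification: at each break x_0, at least two indices attain the minimum of min_i(a_i + i · x_0).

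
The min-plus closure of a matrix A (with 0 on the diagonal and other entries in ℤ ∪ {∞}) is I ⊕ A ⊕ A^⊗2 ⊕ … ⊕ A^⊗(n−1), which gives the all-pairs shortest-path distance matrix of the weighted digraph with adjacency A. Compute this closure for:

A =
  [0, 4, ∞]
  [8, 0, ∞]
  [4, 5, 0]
Closure =
  [0, 4, ∞]
  [8, 0, ∞]
  [4, 5, 0]

This is the Floyd-Warshall all-pairs shortest-path computation. For each intermediate vertex k = 0, 1, …, 2, update dist[i][j] ← min(dist[i][j], dist[i][k] + dist[k][j]). The final matrix gives, for each (i, j), the minimum total weight of any directed path from i to j (possibly empty when i = j).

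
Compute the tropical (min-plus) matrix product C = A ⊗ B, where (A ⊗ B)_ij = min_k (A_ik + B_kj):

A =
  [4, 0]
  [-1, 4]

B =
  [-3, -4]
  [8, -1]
A ⊗ B =
  [1, -1]
  [-4, -5]

Apply the min-plus product entry-by-entry:
  C[0][0] = min over k of (A[0][0] + B[0][0] = 4 + -3 = 1, A[0][1] + B[1][0] = 0 + 8 = 8) = 1 (attained at k = 0)
  C[0][1] = min over k of (A[0][0] + B[0][1] = 4 + -4 = 0, A[0][1] + B[1][1] = 0 + -1 = -1) = -1 (attained at k = 1)
  C[1][0] = min over k of (A[1][0] + B[0][0] = -1 + -3 = -4, A[1][1] + B[1][0] = 4 + 8 = 12) = -4 (attained at k = 0)
  C[1][1] = min over k of (A[1][0] + B[0][1] = -1 + -4 = -5, A[1][1] + B[1][1] = 4 + -1 = 3) = -5 (attained at k = 0)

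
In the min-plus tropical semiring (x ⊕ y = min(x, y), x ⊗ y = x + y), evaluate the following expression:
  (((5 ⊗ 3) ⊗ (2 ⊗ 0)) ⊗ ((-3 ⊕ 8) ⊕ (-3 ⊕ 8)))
(((5 ⊗ 3) ⊗ (2 ⊗ 0)) ⊗ ((-3 ⊕ 8) ⊕ (-3 ⊕ 8))) = 7

Expand innermost to outermost. Recall ⊕ takes the minimum of its arguments and ⊗ takes their sum. Working out the expression (((5 ⊗ 3) ⊗ (2 ⊗ 0)) ⊗ ((-3 ⊕ 8) ⊕ (-3 ⊕ 8))) gives 7.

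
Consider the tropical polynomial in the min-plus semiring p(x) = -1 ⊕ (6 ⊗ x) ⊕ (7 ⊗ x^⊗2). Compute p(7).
p(7) = -1

A tropical monomial a ⊗ x^⊗i evaluates to a + i · x. Evaluating each term at x = 7:
  Term 0 contributes -1 + 0 · 7 = -1
  Term 1 contributes 6 + 1 · 7 = 13
  Term 2 contributes 7 + 2 · 7 = 21
p(7) = ⊕ of these = min[-1, 13, 21] = -1.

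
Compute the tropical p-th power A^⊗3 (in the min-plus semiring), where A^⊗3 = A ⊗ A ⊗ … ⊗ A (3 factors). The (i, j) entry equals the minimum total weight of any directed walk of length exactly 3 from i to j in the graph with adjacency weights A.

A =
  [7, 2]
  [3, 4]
A^⊗3 =
  [9, 7]
  [8, 9]

Each entry (A^⊗3)_ij equals the minimum over all length-3 walks i = v_0 → v_1 → … → v_3 = j of Σ_t A[v_t][v_{t+1}]. For example, for (i, j) = (0, 1) we minimise over 4 possible intermediate vertex sequences; the minimum is 7, attained along the walk 0 → 1 → 0 → 1.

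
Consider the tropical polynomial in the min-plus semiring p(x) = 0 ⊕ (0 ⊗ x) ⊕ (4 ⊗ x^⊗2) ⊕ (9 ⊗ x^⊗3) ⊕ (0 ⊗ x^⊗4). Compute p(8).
p(8) = 0

A tropical monomial a ⊗ x^⊗i evaluates to a + i · x. Evaluating each term at x = 8:
  Term 0 contributes 0 + 0 · 8 = 0
  Term 1 contributes 0 + 1 · 8 = 8
  Term 2 contributes 4 + 2 · 8 = 20
  Term 3 contributes 9 + 3 · 8 = 33
  Term 4 contributes 0 + 4 · 8 = 32
p(8) = ⊕ of these = min[0, 8, 20, 33, 32] = 0.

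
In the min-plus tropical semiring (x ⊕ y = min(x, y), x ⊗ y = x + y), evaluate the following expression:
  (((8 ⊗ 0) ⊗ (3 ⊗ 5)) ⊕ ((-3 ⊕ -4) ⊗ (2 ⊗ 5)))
(((8 ⊗ 0) ⊗ (3 ⊗ 5)) ⊕ ((-3 ⊕ -4) ⊗ (2 ⊗ 5))) = 3

Expand innermost to outermost. Recall ⊕ takes the minimum of its arguments and ⊗ takes their sum. Working out the expression (((8 ⊗ 0) ⊗ (3 ⊗ 5)) ⊕ ((-3 ⊕ -4) ⊗ (2 ⊗ 5))) gives 3.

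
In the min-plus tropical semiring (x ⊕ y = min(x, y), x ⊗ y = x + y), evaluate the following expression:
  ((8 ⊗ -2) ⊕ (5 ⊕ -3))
((8 ⊗ -2) ⊕ (5 ⊕ -3)) = -3

Expand innermost to outermost. Recall ⊕ takes the minimum of its arguments and ⊗ takes their sum. Working out the expression ((8 ⊗ -2) ⊕ (5 ⊕ -3)) gives -3.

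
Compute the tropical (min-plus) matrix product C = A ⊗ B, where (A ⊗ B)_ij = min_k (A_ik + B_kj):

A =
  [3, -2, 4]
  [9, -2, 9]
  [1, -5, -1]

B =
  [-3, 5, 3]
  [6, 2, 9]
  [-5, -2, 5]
A ⊗ B =
  [-1, 0, 6]
  [4, 0, 7]
  [-6, -3, 4]

Apply the min-plus product entry-by-entry:
  C[0][0] = min over k of (A[0][0] + B[0][0] = 3 + -3 = 0, A[0][1] + B[1][0] = -2 + 6 = 4, A[0][2] + B[2][0] = 4 + -5 = -1) = -1 (attained at k = 2)
  C[0][1] = min over k of (A[0][0] + B[0][1] = 3 + 5 = 8, A[0][1] + B[1][1] = -2 + 2 = 0, A[0][2] + B[2][1] = 4 + -2 = 2) = 0 (attained at k = 1)
  C[0][2] = min over k of (A[0][0] + B[0][2] = 3 + 3 = 6, A[0][1] + B[1][2] = -2 + 9 = 7, A[0][2] + B[2][2] = 4 + 5 = 9) = 6 (attained at k = 0)
  C[1][0] = min over k of (A[1][0] + B[0][0] = 9 + -3 = 6, A[1][1] + B[1][0] = -2 + 6 = 4, A[1][2] + B[2][0] = 9 + -5 = 4) = 4 (attained at k = 1)
  C[1][1] = min over k of (A[1][0] + B[0][1] = 9 + 5 = 14, A[1][1] + B[1][1] = -2 + 2 = 0, A[1][2] + B[2][1] = 9 + -2 = 7) = 0 (attained at k = 1)
  C[1][2] = min over k of (A[1][0] + B[0][2] = 9 + 3 = 12, A[1][1] + B[1][2] = -2 + 9 = 7, A[1][2] + B[2][2] = 9 + 5 = 14) = 7 (attained at k = 1)
  C[2][0] = min over k of (A[2][0] + B[0][0] = 1 + -3 = -2, A[2][1] + B[1][0] = -5 + 6 = 1, A[2][2] + B[2][0] = -1 + -5 = -6) = -6 (attained at k = 2)
  C[2][1] = min over k of (A[2][0] + B[0][1] = 1 + 5 = 6, A[2][1] + B[1][1] = -5 + 2 = -3, A[2][2] + B[2][1] = -1 + -2 = -3) = -3 (attained at k = 1)
  C[2][2] = min over k of (A[2][0] + B[0][2] = 1 + 3 = 4, A[2][1] + B[1][2] = -5 + 9 = 4, A[2][2] + B[2][2] = -1 + 5 = 4) = 4 (attained at k = 0)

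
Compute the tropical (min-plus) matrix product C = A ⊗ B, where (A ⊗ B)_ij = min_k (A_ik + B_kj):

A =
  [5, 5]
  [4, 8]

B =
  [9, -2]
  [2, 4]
A ⊗ B =
  [7, 3]
  [10, 2]

Apply the min-plus product entry-by-entry:
  C[0][0] = min over k of (A[0][0] + B[0][0] = 5 + 9 = 14, A[0][1] + B[1][0] = 5 + 2 = 7) = 7 (attained at k = 1)
  C[0][1] = min over k of (A[0][0] + B[0][1] = 5 + -2 = 3, A[0][1] + B[1][1] = 5 + 4 = 9) = 3 (attained at k = 0)
  C[1][0] = min over k of (A[1][0] + B[0][0] = 4 + 9 = 13, A[1][1] + B[1][0] = 8 + 2 = 10) = 10 (attained at k = 1)
  C[1][1] = min over k of (A[1][0] + B[0][1] = 4 + -2 = 2, A[1][1] + B[1][1] = 8 + 4 = 12) = 2 (attained at k = 0)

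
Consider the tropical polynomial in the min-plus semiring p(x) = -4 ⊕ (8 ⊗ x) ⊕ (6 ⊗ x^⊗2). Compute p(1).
p(1) = -4

A tropical monomial a ⊗ x^⊗i evaluates to a + i · x. Evaluating each term at x = 1:
  Term 0 contributes -4 + 0 · 1 = -4
  Term 1 contributes 8 + 1 · 1 = 9
  Term 2 contributes 6 + 2 · 1 = 8
p(1) = ⊕ of these = min[-4, 9, 8] = -4.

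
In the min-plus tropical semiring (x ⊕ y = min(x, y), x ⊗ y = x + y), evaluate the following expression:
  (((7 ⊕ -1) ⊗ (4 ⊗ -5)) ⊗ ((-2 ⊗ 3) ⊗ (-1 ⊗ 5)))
(((7 ⊕ -1) ⊗ (4 ⊗ -5)) ⊗ ((-2 ⊗ 3) ⊗ (-1 ⊗ 5))) = 3

Expand innermost to outermost. Recall ⊕ takes the minimum of its arguments and ⊗ takes their sum. Working out the expression (((7 ⊕ -1) ⊗ (4 ⊗ -5)) ⊗ ((-2 ⊗ 3) ⊗ (-1 ⊗ 5))) gives 3.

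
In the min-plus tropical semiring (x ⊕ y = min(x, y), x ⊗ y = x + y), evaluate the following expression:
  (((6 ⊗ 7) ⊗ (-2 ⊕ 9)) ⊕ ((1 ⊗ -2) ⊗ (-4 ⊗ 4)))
(((6 ⊗ 7) ⊗ (-2 ⊕ 9)) ⊕ ((1 ⊗ -2) ⊗ (-4 ⊗ 4))) = -1

Expand innermost to outermost. Recall ⊕ takes the minimum of its arguments and ⊗ takes their sum. Working out the expression (((6 ⊗ 7) ⊗ (-2 ⊕ 9)) ⊕ ((1 ⊗ -2) ⊗ (-4 ⊗ 4))) gives -1.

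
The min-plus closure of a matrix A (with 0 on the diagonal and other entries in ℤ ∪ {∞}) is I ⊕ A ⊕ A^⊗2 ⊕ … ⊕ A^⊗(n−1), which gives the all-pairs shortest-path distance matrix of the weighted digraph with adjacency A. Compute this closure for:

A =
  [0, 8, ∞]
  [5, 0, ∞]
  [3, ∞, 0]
Closure =
  [0, 8, ∞]
  [5, 0, ∞]
  [3, 11, 0]

This is the Floyd-Warshall all-pairs shortest-path computation. For each intermediate vertex k = 0, 1, …, 2, update dist[i][j] ← min(dist[i][j], dist[i][k] + dist[k][j]). The final matrix gives, for each (i, j), the minimum total weight of any directed path from i to j (possibly empty when i = j).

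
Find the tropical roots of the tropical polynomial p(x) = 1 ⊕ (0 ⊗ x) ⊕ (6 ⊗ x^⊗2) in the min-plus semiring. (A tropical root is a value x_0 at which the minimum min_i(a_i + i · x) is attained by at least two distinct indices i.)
Roots: {-6, 1}

Each tropical root is a break point of the lower envelope of the lines y = a_i + i · x (there are 3 lines, with slopes 0, 1, ..., 2). Only the lines that attain the minimum somewhere contribute to roots; other lines are dominated. Here the surviving (envelope) indices are i = 2, i = 1, i = 0.
Intersections between consecutive envelope lines give the roots: for adjacent envelope indices i < j the intersection is x = (a_i − a_j) / (j − i). Reading off the sorted break points: {-6, 1}.
Verification: at each break x_0, at least two indices attain the minimum of min_i(a_i + i · x_0).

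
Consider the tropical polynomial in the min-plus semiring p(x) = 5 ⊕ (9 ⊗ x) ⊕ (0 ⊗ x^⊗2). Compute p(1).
p(1) = 2

A tropical monomial a ⊗ x^⊗i evaluates to a + i · x. Evaluating each term at x = 1:
  Term 0 contributes 5 + 0 · 1 = 5
  Term 1 contributes 9 + 1 · 1 = 10
  Term 2 contributes 0 + 2 · 1 = 2
p(1) = ⊕ of these = min[5, 10, 2] = 2.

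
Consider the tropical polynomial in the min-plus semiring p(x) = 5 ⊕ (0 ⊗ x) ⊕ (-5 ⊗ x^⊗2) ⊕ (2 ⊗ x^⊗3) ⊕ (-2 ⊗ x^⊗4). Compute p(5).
p(5) = 5

A tropical monomial a ⊗ x^⊗i evaluates to a + i · x. Evaluating each term at x = 5:
  Term 0 contributes 5 + 0 · 5 = 5
  Term 1 contributes 0 + 1 · 5 = 5
  Term 2 contributes -5 + 2 · 5 = 5
  Term 3 contributes 2 + 3 · 5 = 17
  Term 4 contributes -2 + 4 · 5 = 18
p(5) = ⊕ of these = min[5, 5, 5, 17, 18] = 5.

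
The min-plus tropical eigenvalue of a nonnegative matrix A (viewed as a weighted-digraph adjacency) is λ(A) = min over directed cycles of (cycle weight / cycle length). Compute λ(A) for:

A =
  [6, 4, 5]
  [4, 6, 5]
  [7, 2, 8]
λ(A) = 7/2

Enumerate directed cycles and compute their means (weight / length). Sample:
  cycle 0 → 0: weight = 6, length = 1, mean = 6/1 ≈ 6.000
  cycle 1 → 1: weight = 6, length = 1, mean = 6/1 ≈ 6.000
  cycle 2 → 2: weight = 8, length = 1, mean = 8/1 ≈ 8.000
  cycle 0 → 1 → 0: weight = 8, length = 2, mean = 8/2 ≈ 4.000
  cycle 0 → 2 → 0: weight = 12, length = 2, mean = 12/2 ≈ 6.000
  cycle 1 → 0 → 1: weight = 8, length = 2, mean = 8/2 ≈ 4.000
Minimum mean = 3.500, attained e.g. along the cycle 1 → 2 → 1 with weight 7 and length 2. So λ(A) = 7/2 = 7/2.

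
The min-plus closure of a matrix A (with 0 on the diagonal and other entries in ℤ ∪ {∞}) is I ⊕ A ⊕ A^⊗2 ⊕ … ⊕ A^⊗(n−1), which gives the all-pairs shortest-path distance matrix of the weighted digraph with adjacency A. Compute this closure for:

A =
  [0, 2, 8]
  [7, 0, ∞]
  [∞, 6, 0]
Closure =
  [0, 2, 8]
  [7, 0, 15]
  [13, 6, 0]

This is the Floyd-Warshall all-pairs shortest-path computation. For each intermediate vertex k = 0, 1, …, 2, update dist[i][j] ← min(dist[i][j], dist[i][k] + dist[k][j]). The final matrix gives, for each (i, j), the minimum total weight of any directed path from i to j (possibly empty when i = j).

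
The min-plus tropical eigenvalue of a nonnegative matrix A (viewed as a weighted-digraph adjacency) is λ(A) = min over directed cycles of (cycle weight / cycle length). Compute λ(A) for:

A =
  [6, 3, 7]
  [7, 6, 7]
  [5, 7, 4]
λ(A) = 4

Enumerate directed cycles and compute their means (weight / length). Sample:
  cycle 0 → 0: weight = 6, length = 1, mean = 6/1 ≈ 6.000
  cycle 1 → 1: weight = 6, length = 1, mean = 6/1 ≈ 6.000
  cycle 2 → 2: weight = 4, length = 1, mean = 4/1 ≈ 4.000
  cycle 0 → 1 → 0: weight = 10, length = 2, mean = 10/2 ≈ 5.000
  cycle 0 → 2 → 0: weight = 12, length = 2, mean = 12/2 ≈ 6.000
  cycle 1 → 0 → 1: weight = 10, length = 2, mean = 10/2 ≈ 5.000
Minimum mean = 4.000, attained e.g. along the cycle 2 → 2 with weight 4 and length 1. So λ(A) = 4/1 = 4.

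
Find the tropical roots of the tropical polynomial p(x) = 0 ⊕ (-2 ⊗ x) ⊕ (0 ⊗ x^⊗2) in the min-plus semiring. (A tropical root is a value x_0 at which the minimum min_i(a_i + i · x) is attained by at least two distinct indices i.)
Roots: {-2, 2}

Each tropical root is a break point of the lower envelope of the lines y = a_i + i · x (there are 3 lines, with slopes 0, 1, ..., 2). Only the lines that attain the minimum somewhere contribute to roots; other lines are dominated. Here the surviving (envelope) indices are i = 2, i = 1, i = 0.
Intersections between consecutive envelope lines give the roots: for adjacent envelope indices i < j the intersection is x = (a_i − a_j) / (j − i). Reading off the sorted break points: {-2, 2}.
Verification: at each break x_0, at least two indices attain the minimum of min_i(a_i + i · x_0).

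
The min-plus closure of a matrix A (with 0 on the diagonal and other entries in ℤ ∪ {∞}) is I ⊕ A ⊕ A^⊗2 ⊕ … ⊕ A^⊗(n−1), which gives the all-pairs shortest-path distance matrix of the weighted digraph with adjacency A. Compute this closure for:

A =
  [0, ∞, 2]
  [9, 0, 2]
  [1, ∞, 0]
Closure =
  [0, ∞, 2]
  [3, 0, 2]
  [1, ∞, 0]

This is the Floyd-Warshall all-pairs shortest-path computation. For each intermediate vertex k = 0, 1, …, 2, update dist[i][j] ← min(dist[i][j], dist[i][k] + dist[k][j]). The final matrix gives, for each (i, j), the minimum total weight of any directed path from i to j (possibly empty when i = j).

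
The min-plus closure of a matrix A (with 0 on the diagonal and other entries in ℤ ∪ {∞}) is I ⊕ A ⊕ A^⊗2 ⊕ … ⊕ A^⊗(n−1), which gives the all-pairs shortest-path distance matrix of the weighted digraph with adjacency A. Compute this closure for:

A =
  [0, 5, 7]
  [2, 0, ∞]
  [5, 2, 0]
Closure =
  [0, 5, 7]
  [2, 0, 9]
  [4, 2, 0]

This is the Floyd-Warshall all-pairs shortest-path computation. For each intermediate vertex k = 0, 1, …, 2, update dist[i][j] ← min(dist[i][j], dist[i][k] + dist[k][j]). The final matrix gives, for each (i, j), the minimum total weight of any directed path from i to j (possibly empty when i = j).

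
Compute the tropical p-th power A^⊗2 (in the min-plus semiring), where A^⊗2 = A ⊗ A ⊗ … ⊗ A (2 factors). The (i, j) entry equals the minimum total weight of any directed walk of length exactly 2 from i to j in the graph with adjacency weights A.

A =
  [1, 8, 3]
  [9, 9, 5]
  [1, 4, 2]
A^⊗2 =
  [2, 7, 4]
  [6, 9, 7]
  [2, 6, 4]

Each entry (A^⊗2)_ij equals the minimum over all length-2 walks i = v_0 → v_1 → … → v_2 = j of Σ_t A[v_t][v_{t+1}]. For example, for (i, j) = (0, 2) we minimise over 3 possible intermediate vertex sequences; the minimum is 4, attained along the walk 0 → 0 → 2.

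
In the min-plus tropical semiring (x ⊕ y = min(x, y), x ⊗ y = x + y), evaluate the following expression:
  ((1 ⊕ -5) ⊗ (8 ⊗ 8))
((1 ⊕ -5) ⊗ (8 ⊗ 8)) = 11

Expand innermost to outermost. Recall ⊕ takes the minimum of its arguments and ⊗ takes their sum. Working out the expression ((1 ⊕ -5) ⊗ (8 ⊗ 8)) gives 11.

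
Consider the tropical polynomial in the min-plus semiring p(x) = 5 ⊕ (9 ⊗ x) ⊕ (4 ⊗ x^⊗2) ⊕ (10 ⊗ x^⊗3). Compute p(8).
p(8) = 5

A tropical monomial a ⊗ x^⊗i evaluates to a + i · x. Evaluating each term at x = 8:
  Term 0 contributes 5 + 0 · 8 = 5
  Term 1 contributes 9 + 1 · 8 = 17
  Term 2 contributes 4 + 2 · 8 = 20
  Term 3 contributes 10 + 3 · 8 = 34
p(8) = ⊕ of these = min[5, 17, 20, 34] = 5.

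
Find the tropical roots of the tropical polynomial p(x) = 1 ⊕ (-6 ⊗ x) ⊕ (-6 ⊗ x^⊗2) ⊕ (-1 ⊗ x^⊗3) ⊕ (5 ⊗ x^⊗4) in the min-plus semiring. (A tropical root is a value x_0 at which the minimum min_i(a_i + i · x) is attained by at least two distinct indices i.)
Roots: {-6, -5, 0, 7}

Each tropical root is a break point of the lower envelope of the lines y = a_i + i · x (there are 5 lines, with slopes 0, 1, ..., 4). Only the lines that attain the minimum somewhere contribute to roots; other lines are dominated. Here the surviving (envelope) indices are i = 4, i = 3, i = 2, i = 1, i = 0.
Intersections between consecutive envelope lines give the roots: for adjacent envelope indices i < j the intersection is x = (a_i − a_j) / (j − i). Reading off the sorted break points: {-6, -5, 0, 7}.
Verification: at each break x_0, at least two indices attain the minimum of min_i(a_i + i · x_0).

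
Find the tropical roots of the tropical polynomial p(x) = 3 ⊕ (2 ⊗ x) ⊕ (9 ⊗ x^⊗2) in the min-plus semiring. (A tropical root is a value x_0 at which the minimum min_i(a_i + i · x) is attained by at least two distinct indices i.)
Roots: {-7, 1}

Each tropical root is a break point of the lower envelope of the lines y = a_i + i · x (there are 3 lines, with slopes 0, 1, ..., 2). Only the lines that attain the minimum somewhere contribute to roots; other lines are dominated. Here the surviving (envelope) indices are i = 2, i = 1, i = 0.
Intersections between consecutive envelope lines give the roots: for adjacent envelope indices i < j the intersection is x = (a_i − a_j) / (j − i). Reading off the sorted break points: {-7, 1}.
Verification: at each break x_0, at least two indices attain the minimum of min_i(a_i + i · x_0).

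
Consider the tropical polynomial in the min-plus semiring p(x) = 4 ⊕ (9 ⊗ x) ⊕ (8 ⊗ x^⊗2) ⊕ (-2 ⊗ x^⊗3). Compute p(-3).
p(-3) = -11

A tropical monomial a ⊗ x^⊗i evaluates to a + i · x. Evaluating each term at x = -3:
  Term 0 contributes 4 + 0 · -3 = 4
  Term 1 contributes 9 + 1 · -3 = 6
  Term 2 contributes 8 + 2 · -3 = 2
  Term 3 contributes -2 + 3 · -3 = -11
p(-3) = ⊕ of these = min[4, 6, 2, -11] = -11.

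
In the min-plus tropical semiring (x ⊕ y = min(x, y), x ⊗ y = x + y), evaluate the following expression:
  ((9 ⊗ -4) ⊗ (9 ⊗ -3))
((9 ⊗ -4) ⊗ (9 ⊗ -3)) = 11

Expand innermost to outermost. Recall ⊕ takes the minimum of its arguments and ⊗ takes their sum. Working out the expression ((9 ⊗ -4) ⊗ (9 ⊗ -3)) gives 11.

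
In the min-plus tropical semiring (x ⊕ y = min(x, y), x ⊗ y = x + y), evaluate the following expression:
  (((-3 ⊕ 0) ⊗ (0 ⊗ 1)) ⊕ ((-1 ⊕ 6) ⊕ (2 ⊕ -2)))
(((-3 ⊕ 0) ⊗ (0 ⊗ 1)) ⊕ ((-1 ⊕ 6) ⊕ (2 ⊕ -2))) = -2

Expand innermost to outermost. Recall ⊕ takes the minimum of its arguments and ⊗ takes their sum. Working out the expression (((-3 ⊕ 0) ⊗ (0 ⊗ 1)) ⊕ ((-1 ⊕ 6) ⊕ (2 ⊕ -2))) gives -2.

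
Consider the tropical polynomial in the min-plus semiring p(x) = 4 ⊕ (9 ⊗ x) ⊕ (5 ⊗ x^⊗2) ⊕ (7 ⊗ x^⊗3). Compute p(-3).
p(-3) = -2

A tropical monomial a ⊗ x^⊗i evaluates to a + i · x. Evaluating each term at x = -3:
  Term 0 contributes 4 + 0 · -3 = 4
  Term 1 contributes 9 + 1 · -3 = 6
  Term 2 contributes 5 + 2 · -3 = -1
  Term 3 contributes 7 + 3 · -3 = -2
p(-3) = ⊕ of these = min[4, 6, -1, -2] = -2.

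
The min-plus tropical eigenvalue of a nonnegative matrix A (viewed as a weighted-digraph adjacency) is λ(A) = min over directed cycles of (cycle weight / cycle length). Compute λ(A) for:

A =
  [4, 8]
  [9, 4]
λ(A) = 4

Enumerate directed cycles and compute their means (weight / length). Sample:
  cycle 0 → 0: weight = 4, length = 1, mean = 4/1 ≈ 4.000
  cycle 1 → 1: weight = 4, length = 1, mean = 4/1 ≈ 4.000
  cycle 0 → 1 → 0: weight = 17, length = 2, mean = 17/2 ≈ 8.500
  cycle 1 → 0 → 1: weight = 17, length = 2, mean = 17/2 ≈ 8.500
Minimum mean = 4.000, attained e.g. along the cycle 0 → 0 with weight 4 and length 1. So λ(A) = 4/1 = 4.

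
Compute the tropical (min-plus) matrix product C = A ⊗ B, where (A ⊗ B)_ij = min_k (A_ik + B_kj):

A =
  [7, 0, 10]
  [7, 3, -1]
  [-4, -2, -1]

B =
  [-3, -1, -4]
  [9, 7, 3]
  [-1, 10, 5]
A ⊗ B =
  [4, 6, 3]
  [-2, 6, 3]
  [-7, -5, -8]

Apply the min-plus product entry-by-entry:
  C[0][0] = min over k of (A[0][0] + B[0][0] = 7 + -3 = 4, A[0][1] + B[1][0] = 0 + 9 = 9, A[0][2] + B[2][0] = 10 + -1 = 9) = 4 (attained at k = 0)
  C[0][1] = min over k of (A[0][0] + B[0][1] = 7 + -1 = 6, A[0][1] + B[1][1] = 0 + 7 = 7, A[0][2] + B[2][1] = 10 + 10 = 20) = 6 (attained at k = 0)
  C[0][2] = min over k of (A[0][0] + B[0][2] = 7 + -4 = 3, A[0][1] + B[1][2] = 0 + 3 = 3, A[0][2] + B[2][2] = 10 + 5 = 15) = 3 (attained at k = 0)
  C[1][0] = min over k of (A[1][0] + B[0][0] = 7 + -3 = 4, A[1][1] + B[1][0] = 3 + 9 = 12, A[1][2] + B[2][0] = -1 + -1 = -2) = -2 (attained at k = 2)
  C[1][1] = min over k of (A[1][0] + B[0][1] = 7 + -1 = 6, A[1][1] + B[1][1] = 3 + 7 = 10, A[1][2] + B[2][1] = -1 + 10 = 9) = 6 (attained at k = 0)
  C[1][2] = min over k of (A[1][0] + B[0][2] = 7 + -4 = 3, A[1][1] + B[1][2] = 3 + 3 = 6, A[1][2] + B[2][2] = -1 + 5 = 4) = 3 (attained at k = 0)
  C[2][0] = min over k of (A[2][0] + B[0][0] = -4 + -3 = -7, A[2][1] + B[1][0] = -2 + 9 = 7, A[2][2] + B[2][0] = -1 + -1 = -2) = -7 (attained at k = 0)
  C[2][1] = min over k of (A[2][0] + B[0][1] = -4 + -1 = -5, A[2][1] + B[1][1] = -2 + 7 = 5, A[2][2] + B[2][1] = -1 + 10 = 9) = -5 (attained at k = 0)
  C[2][2] = min over k of (A[2][0] + B[0][2] = -4 + -4 = -8, A[2][1] + B[1][2] = -2 + 3 = 1, A[2][2] + B[2][2] = -1 + 5 = 4) = -8 (attained at k = 0)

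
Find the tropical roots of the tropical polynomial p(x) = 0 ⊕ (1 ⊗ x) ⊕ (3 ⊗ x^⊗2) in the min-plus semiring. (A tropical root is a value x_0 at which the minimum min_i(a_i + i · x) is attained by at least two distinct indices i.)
Roots: {-2, -1}

Each tropical root is a break point of the lower envelope of the lines y = a_i + i · x (there are 3 lines, with slopes 0, 1, ..., 2). Only the lines that attain the minimum somewhere contribute to roots; other lines are dominated. Here the surviving (envelope) indices are i = 2, i = 1, i = 0.
Intersections between consecutive envelope lines give the roots: for adjacent envelope indices i < j the intersection is x = (a_i − a_j) / (j − i). Reading off the sorted break points: {-2, -1}.
Verification: at each break x_0, at least two indices attain the minimum of min_i(a_i + i · x_0).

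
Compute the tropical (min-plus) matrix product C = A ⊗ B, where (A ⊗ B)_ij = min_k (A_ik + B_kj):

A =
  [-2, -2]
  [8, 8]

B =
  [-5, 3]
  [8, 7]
A ⊗ B =
  [-7, 1]
  [3, 11]

Apply the min-plus product entry-by-entry:
  C[0][0] = min over k of (A[0][0] + B[0][0] = -2 + -5 = -7, A[0][1] + B[1][0] = -2 + 8 = 6) = -7 (attained at k = 0)
  C[0][1] = min over k of (A[0][0] + B[0][1] = -2 + 3 = 1, A[0][1] + B[1][1] = -2 + 7 = 5) = 1 (attained at k = 0)
  C[1][0] = min over k of (A[1][0] + B[0][0] = 8 + -5 = 3, A[1][1] + B[1][0] = 8 + 8 = 16) = 3 (attained at k = 0)
  C[1][1] = min over k of (A[1][0] + B[0][1] = 8 + 3 = 11, A[1][1] + B[1][1] = 8 + 7 = 15) = 11 (attained at k = 0)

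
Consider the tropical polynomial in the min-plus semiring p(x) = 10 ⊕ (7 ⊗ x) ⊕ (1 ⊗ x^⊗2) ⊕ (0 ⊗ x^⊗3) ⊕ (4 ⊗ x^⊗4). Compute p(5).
p(5) = 10

A tropical monomial a ⊗ x^⊗i evaluates to a + i · x. Evaluating each term at x = 5:
  Term 0 contributes 10 + 0 · 5 = 10
  Term 1 contributes 7 + 1 · 5 = 12
  Term 2 contributes 1 + 2 · 5 = 11
  Term 3 contributes 0 + 3 · 5 = 15
  Term 4 contributes 4 + 4 · 5 = 24
p(5) = ⊕ of these = min[10, 12, 11, 15, 24] = 10.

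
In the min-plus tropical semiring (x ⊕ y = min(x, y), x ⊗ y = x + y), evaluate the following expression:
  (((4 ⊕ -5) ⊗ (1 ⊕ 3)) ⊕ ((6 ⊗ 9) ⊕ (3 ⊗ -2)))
(((4 ⊕ -5) ⊗ (1 ⊕ 3)) ⊕ ((6 ⊗ 9) ⊕ (3 ⊗ -2))) = -4

Expand innermost to outermost. Recall ⊕ takes the minimum of its arguments and ⊗ takes their sum. Working out the expression (((4 ⊕ -5) ⊗ (1 ⊕ 3)) ⊕ ((6 ⊗ 9) ⊕ (3 ⊗ -2))) gives -4.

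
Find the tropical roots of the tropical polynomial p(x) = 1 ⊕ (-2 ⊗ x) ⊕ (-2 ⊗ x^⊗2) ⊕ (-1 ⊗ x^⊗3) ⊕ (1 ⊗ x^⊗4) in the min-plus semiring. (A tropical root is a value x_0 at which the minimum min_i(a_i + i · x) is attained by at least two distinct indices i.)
Roots: {-2, -1, 0, 3}

Each tropical root is a break point of the lower envelope of the lines y = a_i + i · x (there are 5 lines, with slopes 0, 1, ..., 4). Only the lines that attain the minimum somewhere contribute to roots; other lines are dominated. Here the surviving (envelope) indices are i = 4, i = 3, i = 2, i = 1, i = 0.
Intersections between consecutive envelope lines give the roots: for adjacent envelope indices i < j the intersection is x = (a_i − a_j) / (j − i). Reading off the sorted break points: {-2, -1, 0, 3}.
Verification: at each break x_0, at least two indices attain the minimum of min_i(a_i + i · x_0).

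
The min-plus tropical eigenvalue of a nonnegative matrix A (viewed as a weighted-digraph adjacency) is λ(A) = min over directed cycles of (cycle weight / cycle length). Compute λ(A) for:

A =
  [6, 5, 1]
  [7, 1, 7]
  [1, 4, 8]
λ(A) = 1

Enumerate directed cycles and compute their means (weight / length). Sample:
  cycle 0 → 0: weight = 6, length = 1, mean = 6/1 ≈ 6.000
  cycle 1 → 1: weight = 1, length = 1, mean = 1/1 ≈ 1.000
  cycle 2 → 2: weight = 8, length = 1, mean = 8/1 ≈ 8.000
  cycle 0 → 1 → 0: weight = 12, length = 2, mean = 12/2 ≈ 6.000
  cycle 0 → 2 → 0: weight = 2, length = 2, mean = 2/2 ≈ 1.000
  cycle 1 → 0 → 1: weight = 12, length = 2, mean = 12/2 ≈ 6.000
Minimum mean = 1.000, attained e.g. along the cycle 1 → 1 with weight 1 and length 1. So λ(A) = 1/1 = 1.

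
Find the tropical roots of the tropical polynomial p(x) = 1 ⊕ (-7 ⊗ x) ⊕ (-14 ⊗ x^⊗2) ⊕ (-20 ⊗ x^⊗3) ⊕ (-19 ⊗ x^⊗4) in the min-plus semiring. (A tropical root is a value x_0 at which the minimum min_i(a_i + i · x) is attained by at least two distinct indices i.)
Roots: {-1, 6, 7, 8}

Each tropical root is a break point of the lower envelope of the lines y = a_i + i · x (there are 5 lines, with slopes 0, 1, ..., 4). Only the lines that attain the minimum somewhere contribute to roots; other lines are dominated. Here the surviving (envelope) indices are i = 4, i = 3, i = 2, i = 1, i = 0.
Intersections between consecutive envelope lines give the roots: for adjacent envelope indices i < j the intersection is x = (a_i − a_j) / (j − i). Reading off the sorted break points: {-1, 6, 7, 8}.
Verification: at each break x_0, at least two indices attain the minimum of min_i(a_i + i · x_0).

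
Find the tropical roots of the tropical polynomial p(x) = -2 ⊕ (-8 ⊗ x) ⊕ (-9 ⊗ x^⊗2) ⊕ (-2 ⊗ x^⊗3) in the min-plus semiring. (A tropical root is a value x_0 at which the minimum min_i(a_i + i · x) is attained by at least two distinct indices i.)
Roots: {-7, 1, 6}

Each tropical root is a break point of the lower envelope of the lines y = a_i + i · x (there are 4 lines, with slopes 0, 1, ..., 3). Only the lines that attain the minimum somewhere contribute to roots; other lines are dominated. Here the surviving (envelope) indices are i = 3, i = 2, i = 1, i = 0.
Intersections between consecutive envelope lines give the roots: for adjacent envelope indices i < j the intersection is x = (a_i − a_j) / (j − i). Reading off the sorted break points: {-7, 1, 6}.
Verification: at each break x_0, at least two indices attain the minimum of min_i(a_i + i · x_0).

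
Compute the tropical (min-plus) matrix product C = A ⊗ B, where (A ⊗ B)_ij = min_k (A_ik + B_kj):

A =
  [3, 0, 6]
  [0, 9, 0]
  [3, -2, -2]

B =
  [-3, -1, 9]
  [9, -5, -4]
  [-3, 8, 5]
A ⊗ B =
  [0, -5, -4]
  [-3, -1, 5]
  [-5, -7, -6]

Apply the min-plus product entry-by-entry:
  C[0][0] = min over k of (A[0][0] + B[0][0] = 3 + -3 = 0, A[0][1] + B[1][0] = 0 + 9 = 9, A[0][2] + B[2][0] = 6 + -3 = 3) = 0 (attained at k = 0)
  C[0][1] = min over k of (A[0][0] + B[0][1] = 3 + -1 = 2, A[0][1] + B[1][1] = 0 + -5 = -5, A[0][2] + B[2][1] = 6 + 8 = 14) = -5 (attained at k = 1)
  C[0][2] = min over k of (A[0][0] + B[0][2] = 3 + 9 = 12, A[0][1] + B[1][2] = 0 + -4 = -4, A[0][2] + B[2][2] = 6 + 5 = 11) = -4 (attained at k = 1)
  C[1][0] = min over k of (A[1][0] + B[0][0] = 0 + -3 = -3, A[1][1] + B[1][0] = 9 + 9 = 18, A[1][2] + B[2][0] = 0 + -3 = -3) = -3 (attained at k = 0)
  C[1][1] = min over k of (A[1][0] + B[0][1] = 0 + -1 = -1, A[1][1] + B[1][1] = 9 + -5 = 4, A[1][2] + B[2][1] = 0 + 8 = 8) = -1 (attained at k = 0)
  C[1][2] = min over k of (A[1][0] + B[0][2] = 0 + 9 = 9, A[1][1] + B[1][2] = 9 + -4 = 5, A[1][2] + B[2][2] = 0 + 5 = 5) = 5 (attained at k = 1)
  C[2][0] = min over k of (A[2][0] + B[0][0] = 3 + -3 = 0, A[2][1] + B[1][0] = -2 + 9 = 7, A[2][2] + B[2][0] = -2 + -3 = -5) = -5 (attained at k = 2)
  C[2][1] = min over k of (A[2][0] + B[0][1] = 3 + -1 = 2, A[2][1] + B[1][1] = -2 + -5 = -7, A[2][2] + B[2][1] = -2 + 8 = 6) = -7 (attained at k = 1)
  C[2][2] = min over k of (A[2][0] + B[0][2] = 3 + 9 = 12, A[2][1] + B[1][2] = -2 + -4 = -6, A[2][2] + B[2][2] = -2 + 5 = 3) = -6 (attained at k = 1)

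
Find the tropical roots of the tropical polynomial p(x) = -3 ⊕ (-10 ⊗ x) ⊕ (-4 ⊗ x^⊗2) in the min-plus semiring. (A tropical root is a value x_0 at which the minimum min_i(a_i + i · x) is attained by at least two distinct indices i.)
Roots: {-6, 7}

Each tropical root is a break point of the lower envelope of the lines y = a_i + i · x (there are 3 lines, with slopes 0, 1, ..., 2). Only the lines that attain the minimum somewhere contribute to roots; other lines are dominated. Here the surviving (envelope) indices are i = 2, i = 1, i = 0.
Intersections between consecutive envelope lines give the roots: for adjacent envelope indices i < j the intersection is x = (a_i − a_j) / (j − i). Reading off the sorted break points: {-6, 7}.
Verification: at each break x_0, at least two indices attain the minimum of min_i(a_i + i · x_0).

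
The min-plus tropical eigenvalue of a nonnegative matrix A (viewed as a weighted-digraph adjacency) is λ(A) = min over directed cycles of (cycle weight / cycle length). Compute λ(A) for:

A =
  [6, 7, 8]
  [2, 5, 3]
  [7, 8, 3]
λ(A) = 3

Enumerate directed cycles and compute their means (weight / length). Sample:
  cycle 0 → 0: weight = 6, length = 1, mean = 6/1 ≈ 6.000
  cycle 1 → 1: weight = 5, length = 1, mean = 5/1 ≈ 5.000
  cycle 2 → 2: weight = 3, length = 1, mean = 3/1 ≈ 3.000
  cycle 0 → 1 → 0: weight = 9, length = 2, mean = 9/2 ≈ 4.500
  cycle 0 → 2 → 0: weight = 15, length = 2, mean = 15/2 ≈ 7.500
  cycle 1 → 0 → 1: weight = 9, length = 2, mean = 9/2 ≈ 4.500
Minimum mean = 3.000, attained e.g. along the cycle 2 → 2 with weight 3 and length 1. So λ(A) = 3/1 = 3.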